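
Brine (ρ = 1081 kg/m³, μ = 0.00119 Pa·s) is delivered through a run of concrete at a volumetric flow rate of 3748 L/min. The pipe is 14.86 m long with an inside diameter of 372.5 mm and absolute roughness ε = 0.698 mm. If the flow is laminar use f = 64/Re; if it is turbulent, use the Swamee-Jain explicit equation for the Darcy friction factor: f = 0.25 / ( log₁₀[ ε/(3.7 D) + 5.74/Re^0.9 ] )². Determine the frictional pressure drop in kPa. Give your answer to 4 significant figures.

ΔP ≈ 0.1711 kPa

Q = 3748 L/min = 3748/60000 = 0.06247 m³/s.
Cross-sectional area A = πD²/4 = π(0.3725)²/4 = 0.109 m²; mean velocity V = Q/A = 0.06247/0.109 = 0.5732 m/s.
Reynolds number Re = ρVD/μ = 1081 · 0.5732 · 0.3725 / 0.00119 = 1.94e+05.
Re > 4000 → turbulent. Relative roughness ε/D = 0.000698/0.3725 = 0.00187. Swamee-Jain: f = 0.25/(log₁₀[0.00187/3.7 + 5.74/1.94e+05^0.9])² = 0.25/(log₁₀[0.000506 + 0.0001])² = 0.25/(-3.217)² = 0.02415.
Darcy-Weisbach: ΔP = f(L/D)(ρV²/2) = 0.02415·(14.86/0.3725)·(1081·0.5732²/2) = 0.02415·39.89·177.6 = 171.1 Pa.
ΔP = 171.1 Pa = 0.1711 kPa.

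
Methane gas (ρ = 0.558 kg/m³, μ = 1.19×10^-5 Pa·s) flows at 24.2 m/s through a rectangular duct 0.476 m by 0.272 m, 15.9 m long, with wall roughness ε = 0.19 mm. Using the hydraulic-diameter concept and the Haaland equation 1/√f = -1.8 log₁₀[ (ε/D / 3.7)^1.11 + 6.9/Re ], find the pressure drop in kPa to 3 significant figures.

ΔP ≈ 0.136 kPa

Hydraulic diameter D_h = 4A/P = 4·(0.476·0.272)/(2·(0.476+0.272)) = 0.5179/1.496 = 0.3462 m.
Re = ρVD_h/μ = 0.558·24.2·0.3462/1.19e-05 = 3.928e+05.
ε/D_h = 0.00019/0.3462 = 0.000549; Haaland gives 1/√f = -1.8 log₁₀[5.62e-05+1.76e-05] = 7.437, so f = 0.01808.
ΔP = f(L/D_h)(ρV²/2) = 0.01808·15.9/0.3462·163.4 = 135.7 Pa.
ΔP = 0.136 kPa.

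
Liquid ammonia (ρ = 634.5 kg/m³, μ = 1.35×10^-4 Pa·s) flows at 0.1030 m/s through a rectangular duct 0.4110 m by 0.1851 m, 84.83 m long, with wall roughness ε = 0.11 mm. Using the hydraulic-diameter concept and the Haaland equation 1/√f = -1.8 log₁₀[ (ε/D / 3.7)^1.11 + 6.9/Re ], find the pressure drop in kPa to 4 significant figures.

ΔP ≈ 0.02152 kPa

Hydraulic diameter D_h = 4A/P = 4·(0.411·0.1851)/(2·(0.411+0.1851)) = 0.3043/1.192 = 0.2552 m.
Re = ρVD_h/μ = 634.5·0.103·0.2552/0.000135 = 1.236e+05.
ε/D_h = 0.00011/0.2552 = 0.000431; Haaland gives 1/√f = -1.8 log₁₀[4.3e-05+5.58e-05] = 7.209, so f = 0.01924.
ΔP = f(L/D_h)(ρV²/2) = 0.01924·84.83/0.2552·3.366 = 21.52 Pa.
ΔP = 0.02152 kPa.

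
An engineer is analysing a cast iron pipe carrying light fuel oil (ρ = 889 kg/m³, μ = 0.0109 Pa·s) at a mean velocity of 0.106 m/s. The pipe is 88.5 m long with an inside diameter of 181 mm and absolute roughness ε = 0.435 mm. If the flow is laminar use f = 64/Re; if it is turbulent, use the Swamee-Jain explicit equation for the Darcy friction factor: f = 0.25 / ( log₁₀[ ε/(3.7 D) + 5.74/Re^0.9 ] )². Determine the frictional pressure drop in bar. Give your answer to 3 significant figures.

Reynolds number Re = ρVD/μ = 889 · 0.106 · 0.181 / 0.0109 = 1565.
Re < 2300 → laminar flow, so f = 64/Re = 64/1565 = 0.0409 (the turbulent correlation is not needed).
Darcy-Weisbach: ΔP = f(L/D)(ρV²/2) = 0.0409·(88.5/0.181)·(889·0.106²/2) = 0.0409·489·4.994 = 99.88 Pa.
ΔP = 99.88 Pa = 9.99×10^-4 bar.

ΔP ≈ 9.99×10^-4 bar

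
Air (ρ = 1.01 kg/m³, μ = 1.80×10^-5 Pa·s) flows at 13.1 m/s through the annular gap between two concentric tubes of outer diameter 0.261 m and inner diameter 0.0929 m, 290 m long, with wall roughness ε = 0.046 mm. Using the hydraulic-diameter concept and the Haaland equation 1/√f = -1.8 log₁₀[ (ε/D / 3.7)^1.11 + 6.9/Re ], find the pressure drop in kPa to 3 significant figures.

Hydraulic diameter D_h = 4A/P = D_o - D_i = 0.261 - 0.0929 = 0.1681 m.
Re = ρVD_h/μ = 1.01·13.1·0.1681/1.8e-05 = 1.236e+05.
ε/D_h = 4.6e-05/0.1681 = 0.000274; Haaland gives 1/√f = -1.8 log₁₀[2.6e-05+5.58e-05] = 7.357, so f = 0.01848.
ΔP = f(L/D_h)(ρV²/2) = 0.01848·290/0.1681·86.66 = 2762 Pa.
ΔP = 2.76 kPa.

ΔP ≈ 2.76 kPa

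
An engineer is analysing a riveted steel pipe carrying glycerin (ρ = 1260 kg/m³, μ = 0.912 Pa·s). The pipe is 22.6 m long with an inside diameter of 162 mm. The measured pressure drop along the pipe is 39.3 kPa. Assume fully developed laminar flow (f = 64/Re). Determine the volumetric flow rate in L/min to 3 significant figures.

For laminar flow, f = 64/Re with Re = ρVD/μ, so Darcy-Weisbach reduces to ΔP = 32μLV/D². Solving for V: V = ΔP·D²/(32μL) = 3.93e+04·(0.162)²/(32·0.912·22.6) = 1.564 m/s.
Check: Re = ρVD/μ = 1260·1.564·0.162/0.912 = 350 < 2300, so the laminar assumption holds.
Q = V·A = 1.564·(π/4·0.162²) = 0.03223 m³/s = 1930 L/min.

Q ≈ 1930 L/min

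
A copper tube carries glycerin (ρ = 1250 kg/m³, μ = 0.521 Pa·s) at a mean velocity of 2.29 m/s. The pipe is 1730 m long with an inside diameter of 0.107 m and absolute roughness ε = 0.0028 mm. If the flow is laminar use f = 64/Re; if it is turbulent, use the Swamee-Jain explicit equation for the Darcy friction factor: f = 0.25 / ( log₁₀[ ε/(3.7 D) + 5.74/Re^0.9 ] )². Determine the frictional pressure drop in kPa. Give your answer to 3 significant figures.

ΔP ≈ 5770 kPa

Reynolds number Re = ρVD/μ = 1250 · 2.29 · 0.107 / 0.521 = 587.9.
Re < 2300 → laminar flow, so f = 64/Re = 64/587.9 = 0.1089 (the turbulent correlation is not needed).
Darcy-Weisbach: ΔP = f(L/D)(ρV²/2) = 0.1089·(1730/0.107)·(1250·2.29²/2) = 0.1089·1.617e+04·3278 = 5.769e+06 Pa.
ΔP = 5.769e+06 Pa = 5770 kPa.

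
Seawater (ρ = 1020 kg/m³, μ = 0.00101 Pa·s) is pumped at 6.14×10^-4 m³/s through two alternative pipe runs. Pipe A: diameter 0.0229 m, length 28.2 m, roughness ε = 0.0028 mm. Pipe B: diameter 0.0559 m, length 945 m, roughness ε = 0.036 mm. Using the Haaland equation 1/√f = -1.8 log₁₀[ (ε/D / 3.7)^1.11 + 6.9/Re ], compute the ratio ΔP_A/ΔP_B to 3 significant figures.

ΔP_A/ΔP_B ≈ 2.03

Pipe A: V = Q/A = 0.000614/0.0004119 = 1.491 m/s; Re = 3.448e+04; ε/D = 0.000122; Haaland → f = 0.02284; ΔP_A = f(L/D)(ρV²/2) = 3.188e+04 Pa.
Pipe B: V = Q/A = 0.000614/0.002454 = 0.2502 m/s; Re = 1.412e+04; ε/D = 0.000644; Haaland → f = 0.02913; ΔP_B = f(L/D)(ρV²/2) = 1.572e+04 Pa.
ΔP_A/ΔP_B = 3.188e+04/1.572e+04 = 2.03.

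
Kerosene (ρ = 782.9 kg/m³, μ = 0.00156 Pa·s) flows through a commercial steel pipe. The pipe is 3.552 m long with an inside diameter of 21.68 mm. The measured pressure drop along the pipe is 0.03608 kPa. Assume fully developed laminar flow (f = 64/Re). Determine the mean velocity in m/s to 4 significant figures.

For laminar flow, f = 64/Re with Re = ρVD/μ, so Darcy-Weisbach reduces to ΔP = 32μLV/D². Solving for V: V = ΔP·D²/(32μL) = 36.08·(0.02168)²/(32·0.00156·3.552) = 0.09564 m/s.
Check: Re = ρVD/μ = 782.9·0.09564·0.02168/0.00156 = 1041 < 2300, so the laminar assumption holds.

V ≈ 0.09564 m/s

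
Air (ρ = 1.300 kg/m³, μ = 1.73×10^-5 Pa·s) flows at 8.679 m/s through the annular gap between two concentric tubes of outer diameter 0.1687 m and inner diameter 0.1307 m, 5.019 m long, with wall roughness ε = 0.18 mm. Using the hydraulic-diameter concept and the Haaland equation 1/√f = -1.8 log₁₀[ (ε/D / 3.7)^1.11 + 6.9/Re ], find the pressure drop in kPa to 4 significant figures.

ΔP ≈ 0.2147 kPa

Hydraulic diameter D_h = 4A/P = D_o - D_i = 0.1687 - 0.1307 = 0.038 m.
Re = ρVD_h/μ = 1.3·8.679·0.038/1.73e-05 = 2.478e+04.
ε/D_h = 0.00018/0.038 = 0.00474; Haaland gives 1/√f = -1.8 log₁₀[0.000615+0.000278] = 5.488, so f = 0.0332.
ΔP = f(L/D_h)(ρV²/2) = 0.0332·5.019/0.038·48.96 = 214.7 Pa.
ΔP = 0.2147 kPa.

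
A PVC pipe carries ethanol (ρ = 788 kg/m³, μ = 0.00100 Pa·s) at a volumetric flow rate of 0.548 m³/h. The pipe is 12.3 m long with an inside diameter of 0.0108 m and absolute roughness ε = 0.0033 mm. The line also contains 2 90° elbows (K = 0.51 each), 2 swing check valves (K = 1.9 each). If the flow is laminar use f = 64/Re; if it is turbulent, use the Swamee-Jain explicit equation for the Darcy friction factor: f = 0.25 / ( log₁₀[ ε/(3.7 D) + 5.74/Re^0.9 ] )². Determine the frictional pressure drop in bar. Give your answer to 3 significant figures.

Q = 0.548 m³/h = 0.548/3600 = 0.0001522 m³/s.
Cross-sectional area A = πD²/4 = π(0.0108)²/4 = 9.161e-05 m²; mean velocity V = Q/A = 0.0001522/9.161e-05 = 1.662 m/s.
Reynolds number Re = ρVD/μ = 788 · 1.662 · 0.0108 / 0.001 = 1.414e+04.
Re > 4000 → turbulent. Relative roughness ε/D = 3.3e-06/0.0108 = 0.000306. Swamee-Jain: f = 0.25/(log₁₀[0.000306/3.7 + 5.74/1.414e+04^0.9])² = 0.25/(log₁₀[8.26e-05 + 0.00106])² = 0.25/(-2.944)² = 0.02885.
Total minor-loss coefficient ΣK = 2·0.51 + 2·1.9 = 4.82.
ΔP = [f·L/D + ΣK]·(ρV²/2) = [0.02885·12.3/0.0108 + 4.82]·(788·1.662²/2) = [32.85 + 4.82]·1088 = 4.099e+04 Pa.
ΔP = 4.099e+04 Pa = 0.410 bar.

ΔP ≈ 0.410 bar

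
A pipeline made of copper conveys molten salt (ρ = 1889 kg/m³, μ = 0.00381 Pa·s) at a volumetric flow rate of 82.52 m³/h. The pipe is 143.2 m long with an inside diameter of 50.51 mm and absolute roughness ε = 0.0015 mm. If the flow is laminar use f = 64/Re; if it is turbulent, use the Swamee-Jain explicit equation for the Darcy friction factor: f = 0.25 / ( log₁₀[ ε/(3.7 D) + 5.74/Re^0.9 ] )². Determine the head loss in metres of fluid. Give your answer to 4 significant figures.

Q = 82.52 m³/h = 82.52/3600 = 0.02292 m³/s.
Cross-sectional area A = πD²/4 = π(0.05051)²/4 = 0.002004 m²; mean velocity V = Q/A = 0.02292/0.002004 = 11.44 m/s.
Reynolds number Re = ρVD/μ = 1889 · 11.44 · 0.05051 / 0.00381 = 2.865e+05.
Re > 4000 → turbulent. Relative roughness ε/D = 1.5e-06/0.05051 = 2.97e-05. Swamee-Jain: f = 0.25/(log₁₀[2.97e-05/3.7 + 5.74/2.865e+05^0.9])² = 0.25/(log₁₀[8.03e-06 + 7.04e-05])² = 0.25/(-4.106)² = 0.01483.
Darcy-Weisbach: ΔP = f(L/D)(ρV²/2) = 0.01483·(143.2/0.05051)·(1889·11.44²/2) = 0.01483·2835·1.236e+05 = 5.197e+06 Pa.
Head loss h_f = ΔP/(ρg) = 5.197e+06/(1889·9.81) = 280.5 m.

h_f ≈ 280.5 m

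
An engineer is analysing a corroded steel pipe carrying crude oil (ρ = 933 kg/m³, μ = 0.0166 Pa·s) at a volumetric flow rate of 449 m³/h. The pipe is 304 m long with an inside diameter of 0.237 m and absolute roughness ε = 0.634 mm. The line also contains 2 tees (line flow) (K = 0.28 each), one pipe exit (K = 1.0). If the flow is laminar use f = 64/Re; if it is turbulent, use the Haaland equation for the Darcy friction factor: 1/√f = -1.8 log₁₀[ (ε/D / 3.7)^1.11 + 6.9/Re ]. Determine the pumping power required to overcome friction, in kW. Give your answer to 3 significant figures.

P ≈ 17.7 kW

Q = 449 m³/h = 449/3600 = 0.1247 m³/s.
Cross-sectional area A = πD²/4 = π(0.237)²/4 = 0.04412 m²; mean velocity V = Q/A = 0.1247/0.04412 = 2.827 m/s.
Reynolds number Re = ρVD/μ = 933 · 2.827 · 0.237 / 0.0166 = 3.766e+04.
Re > 4000 → turbulent. Relative roughness ε/D = 0.000634/0.237 = 0.00268. Haaland: 1/√f = -1.8 log₁₀[(0.00268/3.7)^1.11 + 6.9/3.766e+04] = -1.8 log₁₀[0.000326 + 0.000183] = 5.927, so f = 0.02847.
Total minor-loss coefficient ΣK = 2·0.28 + 1·1 = 1.56.
ΔP = [f·L/D + ΣK]·(ρV²/2) = [0.02847·304/0.237 + 1.56]·(933·2.827²/2) = [36.51 + 1.56]·3729 = 1.42e+05 Pa.
Pumping power P = QΔP = 0.1247·1.42e+05 = 17710 W = 17.7 kW.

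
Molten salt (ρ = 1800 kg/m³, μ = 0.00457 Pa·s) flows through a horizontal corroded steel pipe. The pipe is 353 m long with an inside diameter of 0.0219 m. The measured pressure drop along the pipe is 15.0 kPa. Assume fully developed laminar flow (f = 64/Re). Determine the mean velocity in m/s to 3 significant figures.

V ≈ 0.139 m/s

For laminar flow, f = 64/Re with Re = ρVD/μ, so Darcy-Weisbach reduces to ΔP = 32μLV/D². Solving for V: V = ΔP·D²/(32μL) = 1.5e+04·(0.0219)²/(32·0.00457·353) = 0.1394 m/s.
Check: Re = ρVD/μ = 1800·0.1394·0.0219/0.00457 = 1202 < 2300, so the laminar assumption holds.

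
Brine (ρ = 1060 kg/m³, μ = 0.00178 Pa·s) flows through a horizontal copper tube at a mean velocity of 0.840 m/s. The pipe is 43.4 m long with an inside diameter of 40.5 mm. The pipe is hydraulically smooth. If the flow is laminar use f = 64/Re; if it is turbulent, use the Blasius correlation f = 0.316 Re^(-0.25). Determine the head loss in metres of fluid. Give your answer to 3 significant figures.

Reynolds number Re = ρVD/μ = 1060 · 0.84 · 0.0405 / 0.00178 = 2.026e+04.
Re > 4000 → turbulent. Smooth-pipe (Blasius): f = 0.316 Re^(-0.25) = 0.316/(2.026e+04)^0.25 = 0.02649.
Darcy-Weisbach: ΔP = f(L/D)(ρV²/2) = 0.02649·(43.4/0.0405)·(1060·0.84²/2) = 0.02649·1072·374 = 1.061e+04 Pa.
Head loss h_f = ΔP/(ρg) = 1.061e+04/(1060·9.81) = 1.02 m.

h_f ≈ 1.02 m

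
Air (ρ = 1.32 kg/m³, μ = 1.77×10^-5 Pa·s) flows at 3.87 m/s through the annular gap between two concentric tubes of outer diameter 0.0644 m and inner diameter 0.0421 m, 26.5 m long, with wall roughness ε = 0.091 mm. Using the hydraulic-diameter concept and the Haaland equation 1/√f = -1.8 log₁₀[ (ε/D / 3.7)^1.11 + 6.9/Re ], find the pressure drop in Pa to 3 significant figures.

ΔP ≈ 463 Pa

Hydraulic diameter D_h = 4A/P = D_o - D_i = 0.0644 - 0.0421 = 0.0223 m.
Re = ρVD_h/μ = 1.32·3.87·0.0223/1.77e-05 = 6436.
ε/D_h = 9.1e-05/0.0223 = 0.00408; Haaland gives 1/√f = -1.8 log₁₀[0.000521+0.00107] = 5.036, so f = 0.03943.
ΔP = f(L/D_h)(ρV²/2) = 0.03943·26.5/0.0223·9.885 = 463.2 Pa.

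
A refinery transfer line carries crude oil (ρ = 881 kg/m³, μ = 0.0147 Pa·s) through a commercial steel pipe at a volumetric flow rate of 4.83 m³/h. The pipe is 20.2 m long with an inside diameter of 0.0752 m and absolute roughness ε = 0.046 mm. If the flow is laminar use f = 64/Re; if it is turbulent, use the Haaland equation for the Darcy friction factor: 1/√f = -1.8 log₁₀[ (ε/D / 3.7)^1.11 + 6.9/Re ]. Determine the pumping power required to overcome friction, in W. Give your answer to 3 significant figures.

P ≈ 0.681 W

Q = 4.83 m³/h = 4.83/3600 = 0.001342 m³/s.
Cross-sectional area A = πD²/4 = π(0.0752)²/4 = 0.004441 m²; mean velocity V = Q/A = 0.001342/0.004441 = 0.3021 m/s.
Reynolds number Re = ρVD/μ = 881 · 0.3021 · 0.0752 / 0.0147 = 1361.
Re < 2300 → laminar flow, so f = 64/Re = 64/1361 = 0.04701 (the turbulent correlation is not needed).
Darcy-Weisbach: ΔP = f(L/D)(ρV²/2) = 0.04701·(20.2/0.0752)·(881·0.3021²/2) = 0.04701·268.6·40.2 = 507.6 Pa.
Pumping power P = QΔP = 0.001342·507.6 = 0.6810 W = 0.681 W.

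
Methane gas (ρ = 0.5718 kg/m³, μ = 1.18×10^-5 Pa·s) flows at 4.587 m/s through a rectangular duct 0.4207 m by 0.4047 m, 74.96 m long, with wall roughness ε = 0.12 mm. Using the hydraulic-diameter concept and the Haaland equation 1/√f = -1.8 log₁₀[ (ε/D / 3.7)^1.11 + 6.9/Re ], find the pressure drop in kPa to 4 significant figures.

ΔP ≈ 0.02122 kPa

Hydraulic diameter D_h = 4A/P = 4·(0.4207·0.4047)/(2·(0.4207+0.4047)) = 0.681/1.651 = 0.4125 m.
Re = ρVD_h/μ = 0.5718·4.587·0.4125/1.18e-05 = 9.17e+04.
ε/D_h = 0.00012/0.4125 = 0.000291; Haaland gives 1/√f = -1.8 log₁₀[2.78e-05+7.52e-05] = 7.177, so f = 0.01942.
ΔP = f(L/D_h)(ρV²/2) = 0.01942·74.96/0.4125·6.015 = 21.22 Pa.
ΔP = 0.02122 kPa.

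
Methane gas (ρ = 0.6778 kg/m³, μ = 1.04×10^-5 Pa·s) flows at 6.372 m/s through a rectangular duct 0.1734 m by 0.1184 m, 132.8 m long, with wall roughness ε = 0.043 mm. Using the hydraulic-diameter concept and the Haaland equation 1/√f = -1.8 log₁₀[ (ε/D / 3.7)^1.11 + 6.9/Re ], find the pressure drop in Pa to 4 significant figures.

ΔP ≈ 273.0 Pa

Hydraulic diameter D_h = 4A/P = 4·(0.1734·0.1184)/(2·(0.1734+0.1184)) = 0.08212/0.5836 = 0.1407 m.
Re = ρVD_h/μ = 0.6778·6.372·0.1407/1.04e-05 = 5.844e+04.
ε/D_h = 4.3e-05/0.1407 = 0.000306; Haaland gives 1/√f = -1.8 log₁₀[2.94e-05+0.000118] = 6.897, so f = 0.02103.
ΔP = f(L/D_h)(ρV²/2) = 0.02103·132.8/0.1407·13.76 = 273 Pa.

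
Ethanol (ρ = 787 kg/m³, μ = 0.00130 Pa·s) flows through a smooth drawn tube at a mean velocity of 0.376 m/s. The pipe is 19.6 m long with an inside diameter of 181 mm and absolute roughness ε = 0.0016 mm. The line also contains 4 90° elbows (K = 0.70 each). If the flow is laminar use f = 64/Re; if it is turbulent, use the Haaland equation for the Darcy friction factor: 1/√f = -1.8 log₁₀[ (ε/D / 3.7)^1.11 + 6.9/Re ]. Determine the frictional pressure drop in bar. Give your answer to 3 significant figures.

ΔP ≈ 0.00286 bar

Reynolds number Re = ρVD/μ = 787 · 0.376 · 0.181 / 0.0013 = 4.12e+04.
Re > 4000 → turbulent. Relative roughness ε/D = 1.6e-06/0.181 = 8.84e-06. Haaland: 1/√f = -1.8 log₁₀[(8.84e-06/3.7)^1.11 + 6.9/4.12e+04] = -1.8 log₁₀[5.75e-07 + 0.000167] = 6.794, so f = 0.02166.
Total minor-loss coefficient ΣK = 4·0.7 = 2.8.
ΔP = [f·L/D + ΣK]·(ρV²/2) = [0.02166·19.6/0.181 + 2.8]·(787·0.376²/2) = [2.346 + 2.8]·55.63 = 286.3 Pa.
ΔP = 286.3 Pa = 0.00286 bar.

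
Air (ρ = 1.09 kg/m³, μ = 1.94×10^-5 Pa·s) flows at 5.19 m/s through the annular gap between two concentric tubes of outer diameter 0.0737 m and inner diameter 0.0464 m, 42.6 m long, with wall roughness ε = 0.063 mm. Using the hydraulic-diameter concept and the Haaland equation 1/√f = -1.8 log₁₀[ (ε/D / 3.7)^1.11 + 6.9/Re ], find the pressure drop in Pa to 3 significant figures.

Hydraulic diameter D_h = 4A/P = D_o - D_i = 0.0737 - 0.0464 = 0.0273 m.
Re = ρVD_h/μ = 1.09·5.19·0.0273/1.94e-05 = 7961.
ε/D_h = 6.3e-05/0.0273 = 0.00231; Haaland gives 1/√f = -1.8 log₁₀[0.000277+0.000867] = 5.295, so f = 0.03567.
ΔP = f(L/D_h)(ρV²/2) = 0.03567·42.6/0.0273·14.68 = 817 Pa.

ΔP ≈ 817 Pa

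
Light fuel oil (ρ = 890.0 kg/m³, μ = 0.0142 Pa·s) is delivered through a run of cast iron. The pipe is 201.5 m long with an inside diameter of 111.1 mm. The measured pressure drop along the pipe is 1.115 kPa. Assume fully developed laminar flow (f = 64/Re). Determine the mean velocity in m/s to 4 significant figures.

For laminar flow, f = 64/Re with Re = ρVD/μ, so Darcy-Weisbach reduces to ΔP = 32μLV/D². Solving for V: V = ΔP·D²/(32μL) = 1115·(0.1111)²/(32·0.0142·201.5) = 0.1503 m/s.
Check: Re = ρVD/μ = 890·0.1503·0.1111/0.0142 = 1047 < 2300, so the laminar assumption holds.

V ≈ 0.1503 m/s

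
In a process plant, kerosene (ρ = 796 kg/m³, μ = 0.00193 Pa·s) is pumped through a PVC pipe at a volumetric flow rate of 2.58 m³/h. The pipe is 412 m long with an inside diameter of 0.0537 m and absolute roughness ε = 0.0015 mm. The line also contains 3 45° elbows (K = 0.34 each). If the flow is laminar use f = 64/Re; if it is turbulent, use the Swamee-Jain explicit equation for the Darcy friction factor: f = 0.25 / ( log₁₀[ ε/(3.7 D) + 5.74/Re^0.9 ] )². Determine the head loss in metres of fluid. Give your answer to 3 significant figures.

h_f ≈ 1.35 m

Q = 2.58 m³/h = 2.58/3600 = 0.0007167 m³/s.
Cross-sectional area A = πD²/4 = π(0.0537)²/4 = 0.002265 m²; mean velocity V = Q/A = 0.0007167/0.002265 = 0.3164 m/s.
Reynolds number Re = ρVD/μ = 796 · 0.3164 · 0.0537 / 0.00193 = 7008.
Re > 4000 → turbulent. Relative roughness ε/D = 1.5e-06/0.0537 = 2.79e-05. Swamee-Jain: f = 0.25/(log₁₀[2.79e-05/3.7 + 5.74/7008^0.9])² = 0.25/(log₁₀[7.55e-06 + 0.00199])² = 0.25/(-2.7)² = 0.03428.
Total minor-loss coefficient ΣK = 3·0.34 = 1.02.
ΔP = [f·L/D + ΣK]·(ρV²/2) = [0.03428·412/0.0537 + 1.02]·(796·0.3164²/2) = [263 + 1.02]·39.85 = 1.052e+04 Pa.
Head loss h_f = ΔP/(ρg) = 1.052e+04/(796·9.81) = 1.35 m.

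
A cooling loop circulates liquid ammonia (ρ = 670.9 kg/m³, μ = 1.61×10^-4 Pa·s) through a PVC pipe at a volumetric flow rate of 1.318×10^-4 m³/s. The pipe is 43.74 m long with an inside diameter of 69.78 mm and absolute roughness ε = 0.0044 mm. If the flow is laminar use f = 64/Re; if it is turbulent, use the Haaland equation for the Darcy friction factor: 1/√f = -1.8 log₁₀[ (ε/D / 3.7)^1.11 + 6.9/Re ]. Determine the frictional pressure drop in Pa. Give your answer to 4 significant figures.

ΔP ≈ 7.725 Pa

Cross-sectional area A = πD²/4 = π(0.06978)²/4 = 0.003824 m²; mean velocity V = Q/A = 0.0001318/0.003824 = 0.03446 m/s.
Reynolds number Re = ρVD/μ = 670.9 · 0.03446 · 0.06978 / 0.000161 = 1.002e+04.
Re > 4000 → turbulent. Relative roughness ε/D = 4.4e-06/0.06978 = 6.31e-05. Haaland: 1/√f = -1.8 log₁₀[(6.31e-05/3.7)^1.11 + 6.9/1.002e+04] = -1.8 log₁₀[5.09e-06 + 0.000689] = 5.686, so f = 0.03093.
Darcy-Weisbach: ΔP = f(L/D)(ρV²/2) = 0.03093·(43.74/0.06978)·(670.9·0.03446²/2) = 0.03093·626.8·0.3984 = 7.725 Pa.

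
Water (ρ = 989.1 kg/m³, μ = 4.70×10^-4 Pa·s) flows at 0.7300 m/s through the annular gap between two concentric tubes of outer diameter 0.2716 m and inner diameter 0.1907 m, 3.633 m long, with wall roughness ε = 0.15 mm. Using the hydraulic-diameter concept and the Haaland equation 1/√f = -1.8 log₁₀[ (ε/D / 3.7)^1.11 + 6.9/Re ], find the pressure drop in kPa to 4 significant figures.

ΔP ≈ 0.2875 kPa

Hydraulic diameter D_h = 4A/P = D_o - D_i = 0.2716 - 0.1907 = 0.0809 m.
Re = ρVD_h/μ = 989.1·0.73·0.0809/0.00047 = 1.243e+05.
ε/D_h = 0.00015/0.0809 = 0.00185; Haaland gives 1/√f = -1.8 log₁₀[0.000217+5.55e-05] = 6.416, so f = 0.0243.
ΔP = f(L/D_h)(ρV²/2) = 0.0243·3.633/0.0809·263.5 = 287.5 Pa.
ΔP = 0.2875 kPa.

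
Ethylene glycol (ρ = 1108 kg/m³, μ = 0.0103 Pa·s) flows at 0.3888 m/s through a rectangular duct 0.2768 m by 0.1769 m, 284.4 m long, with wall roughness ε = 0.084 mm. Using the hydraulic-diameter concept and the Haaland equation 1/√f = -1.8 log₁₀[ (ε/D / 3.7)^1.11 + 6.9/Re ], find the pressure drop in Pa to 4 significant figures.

Hydraulic diameter D_h = 4A/P = 4·(0.2768·0.1769)/(2·(0.2768+0.1769)) = 0.1959/0.9074 = 0.2159 m.
Re = ρVD_h/μ = 1108·0.3888·0.2159/0.0103 = 9028.
ε/D_h = 8.4e-05/0.2159 = 0.000389; Haaland gives 1/√f = -1.8 log₁₀[3.84e-05+0.000764] = 5.572, so f = 0.03221.
ΔP = f(L/D_h)(ρV²/2) = 0.03221·284.4/0.2159·83.75 = 3554 Pa.

ΔP ≈ 3554 Pa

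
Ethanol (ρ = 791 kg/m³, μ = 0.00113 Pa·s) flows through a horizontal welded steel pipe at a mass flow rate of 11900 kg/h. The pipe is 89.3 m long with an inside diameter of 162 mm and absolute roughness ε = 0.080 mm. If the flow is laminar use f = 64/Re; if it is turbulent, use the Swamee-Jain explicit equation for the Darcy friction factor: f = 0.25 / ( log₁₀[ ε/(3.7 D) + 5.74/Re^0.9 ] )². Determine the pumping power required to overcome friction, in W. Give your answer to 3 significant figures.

ṁ = 11900 kg/h = 11900/3600 = 3.306 kg/s.
A = πD²/4 = π(0.162)²/4 = 0.02061 m²; mean velocity V = ṁ/(ρA) = 3.306/(791 · 0.02061) = 0.2027 m/s.
Reynolds number Re = ρVD/μ = 791 · 0.2027 · 0.162 / 0.00113 = 2.299e+04.
Re > 4000 → turbulent. Relative roughness ε/D = 8e-05/0.162 = 0.000494. Swamee-Jain: f = 0.25/(log₁₀[0.000494/3.7 + 5.74/2.299e+04^0.9])² = 0.25/(log₁₀[0.000133 + 0.000682])² = 0.25/(-3.089)² = 0.0262.
Darcy-Weisbach: ΔP = f(L/D)(ρV²/2) = 0.0262·(89.3/0.162)·(791·0.2027²/2) = 0.0262·551.2·16.26 = 234.8 Pa.
Q = ṁ/ρ = 3.306/791 = 0.004179 m³/s.
Pumping power P = QΔP = 0.004179·234.8 = 0.9813 W = 0.981 W.

P ≈ 0.981 W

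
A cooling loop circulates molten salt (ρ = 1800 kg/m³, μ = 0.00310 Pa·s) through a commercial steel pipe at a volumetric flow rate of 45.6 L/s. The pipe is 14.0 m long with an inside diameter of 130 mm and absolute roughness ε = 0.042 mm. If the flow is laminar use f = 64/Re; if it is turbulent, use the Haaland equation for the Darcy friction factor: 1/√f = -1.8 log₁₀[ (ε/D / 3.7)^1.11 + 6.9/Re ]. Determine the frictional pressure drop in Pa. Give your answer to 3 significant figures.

ΔP ≈ 19700 Pa

Q = 45.6 L/s = 45.6/1000 = 0.0456 m³/s.
Cross-sectional area A = πD²/4 = π(0.13)²/4 = 0.01327 m²; mean velocity V = Q/A = 0.0456/0.01327 = 3.435 m/s.
Reynolds number Re = ρVD/μ = 1800 · 3.435 · 0.13 / 0.0031 = 2.593e+05.
Re > 4000 → turbulent. Relative roughness ε/D = 4.2e-05/0.13 = 0.000323. Haaland: 1/√f = -1.8 log₁₀[(0.000323/3.7)^1.11 + 6.9/2.593e+05] = -1.8 log₁₀[3.12e-05 + 2.66e-05] = 7.628, so f = 0.01719.
Darcy-Weisbach: ΔP = f(L/D)(ρV²/2) = 0.01719·(14/0.13)·(1800·3.435²/2) = 0.01719·107.7·1.062e+04 = 1.966e+04 Pa.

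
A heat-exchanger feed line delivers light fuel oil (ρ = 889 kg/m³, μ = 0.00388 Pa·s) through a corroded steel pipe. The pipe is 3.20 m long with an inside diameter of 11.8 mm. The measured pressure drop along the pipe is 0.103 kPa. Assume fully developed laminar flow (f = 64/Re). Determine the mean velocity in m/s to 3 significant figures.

For laminar flow, f = 64/Re with Re = ρVD/μ, so Darcy-Weisbach reduces to ΔP = 32μLV/D². Solving for V: V = ΔP·D²/(32μL) = 103·(0.0118)²/(32·0.00388·3.2) = 0.0361 m/s.
Check: Re = ρVD/μ = 889·0.0361·0.0118/0.00388 = 97.59 < 2300, so the laminar assumption holds.

V ≈ 0.0361 m/s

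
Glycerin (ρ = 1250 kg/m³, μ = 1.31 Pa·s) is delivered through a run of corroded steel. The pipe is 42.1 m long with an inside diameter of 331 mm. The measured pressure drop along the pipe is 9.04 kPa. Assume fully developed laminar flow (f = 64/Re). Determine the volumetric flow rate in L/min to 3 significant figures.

For laminar flow, f = 64/Re with Re = ρVD/μ, so Darcy-Weisbach reduces to ΔP = 32μLV/D². Solving for V: V = ΔP·D²/(32μL) = 9040·(0.331)²/(32·1.31·42.1) = 0.5612 m/s.
Check: Re = ρVD/μ = 1250·0.5612·0.331/1.31 = 177.3 < 2300, so the laminar assumption holds.
Q = V·A = 0.5612·(π/4·0.331²) = 0.04829 m³/s = 2900 L/min.

Q ≈ 2900 L/min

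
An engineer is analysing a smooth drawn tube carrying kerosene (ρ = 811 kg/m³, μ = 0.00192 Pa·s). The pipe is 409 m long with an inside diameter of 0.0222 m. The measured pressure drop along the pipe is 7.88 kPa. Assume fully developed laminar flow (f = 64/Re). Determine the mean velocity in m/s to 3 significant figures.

For laminar flow, f = 64/Re with Re = ρVD/μ, so Darcy-Weisbach reduces to ΔP = 32μLV/D². Solving for V: V = ΔP·D²/(32μL) = 7880·(0.0222)²/(32·0.00192·409) = 0.1545 m/s.
Check: Re = ρVD/μ = 811·0.1545·0.0222/0.00192 = 1449 < 2300, so the laminar assumption holds.

V ≈ 0.155 m/s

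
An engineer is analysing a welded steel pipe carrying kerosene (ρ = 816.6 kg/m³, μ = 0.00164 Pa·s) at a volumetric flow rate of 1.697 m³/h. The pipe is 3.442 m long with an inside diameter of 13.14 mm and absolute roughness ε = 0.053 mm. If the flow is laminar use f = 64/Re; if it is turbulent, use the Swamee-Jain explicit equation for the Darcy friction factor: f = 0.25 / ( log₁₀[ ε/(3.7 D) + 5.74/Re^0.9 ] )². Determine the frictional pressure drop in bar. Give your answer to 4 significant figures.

ΔP ≈ 0.4272 bar

Q = 1.697 m³/h = 1.697/3600 = 0.0004714 m³/s.
Cross-sectional area A = πD²/4 = π(0.01314)²/4 = 0.0001356 m²; mean velocity V = Q/A = 0.0004714/0.0001356 = 3.476 m/s.
Reynolds number Re = ρVD/μ = 816.6 · 3.476 · 0.01314 / 0.00164 = 2.274e+04.
Re > 4000 → turbulent. Relative roughness ε/D = 5.3e-05/0.01314 = 0.00403. Swamee-Jain: f = 0.25/(log₁₀[0.00403/3.7 + 5.74/2.274e+04^0.9])² = 0.25/(log₁₀[0.00109 + 0.000688])² = 0.25/(-2.75)² = 0.03306.
Darcy-Weisbach: ΔP = f(L/D)(ρV²/2) = 0.03306·(3.442/0.01314)·(816.6·3.476²/2) = 0.03306·261.9·4934 = 4.272e+04 Pa.
ΔP = 4.272e+04 Pa = 0.4272 bar.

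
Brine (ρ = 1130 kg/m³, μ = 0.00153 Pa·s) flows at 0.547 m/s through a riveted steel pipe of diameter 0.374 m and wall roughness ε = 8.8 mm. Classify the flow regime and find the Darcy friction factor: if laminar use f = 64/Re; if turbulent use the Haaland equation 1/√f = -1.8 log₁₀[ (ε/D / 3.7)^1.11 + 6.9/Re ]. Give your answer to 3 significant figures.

Re = ρVD/μ = 1130·0.547·0.374/0.00153 = 1.511e+05.
Re > 4000 → turbulent. ε/D = 0.0088/0.374 = 0.0235; Haaland: 1/√f = -1.8 log₁₀[0.00365 + 4.57e-05] = 4.379, so f = 0.05215.

f ≈ 0.0521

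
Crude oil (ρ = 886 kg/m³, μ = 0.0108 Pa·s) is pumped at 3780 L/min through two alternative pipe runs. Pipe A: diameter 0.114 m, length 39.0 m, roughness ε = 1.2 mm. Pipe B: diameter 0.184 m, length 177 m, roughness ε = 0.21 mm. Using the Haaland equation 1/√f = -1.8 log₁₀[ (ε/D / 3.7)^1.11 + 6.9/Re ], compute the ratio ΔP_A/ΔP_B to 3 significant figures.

Pipe A: V = Q/A = 0.063/0.01021 = 6.172 m/s; Re = 5.772e+04; ε/D = 0.0105; Haaland → f = 0.03958; ΔP_A = f(L/D)(ρV²/2) = 2.285e+05 Pa.
Pipe B: V = Q/A = 0.063/0.02659 = 2.369 m/s; Re = 3.576e+04; ε/D = 0.00114; Haaland → f = 0.02526; ΔP_B = f(L/D)(ρV²/2) = 6.043e+04 Pa.
ΔP_A/ΔP_B = 2.285e+05/6.043e+04 = 3.78.

ΔP_A/ΔP_B ≈ 3.78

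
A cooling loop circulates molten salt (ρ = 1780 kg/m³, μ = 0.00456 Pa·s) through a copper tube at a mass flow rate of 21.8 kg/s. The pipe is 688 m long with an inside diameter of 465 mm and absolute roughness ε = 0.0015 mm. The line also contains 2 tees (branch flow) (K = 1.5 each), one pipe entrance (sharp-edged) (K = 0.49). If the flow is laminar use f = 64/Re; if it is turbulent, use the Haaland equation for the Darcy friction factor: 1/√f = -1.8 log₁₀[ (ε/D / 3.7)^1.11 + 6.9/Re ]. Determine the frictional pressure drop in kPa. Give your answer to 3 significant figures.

A = πD²/4 = π(0.465)²/4 = 0.1698 m²; mean velocity V = ṁ/(ρA) = 21.8/(1780 · 0.1698) = 0.07212 m/s.
Reynolds number Re = ρVD/μ = 1780 · 0.07212 · 0.465 / 0.00456 = 1.309e+04.
Re > 4000 → turbulent. Relative roughness ε/D = 1.5e-06/0.465 = 3.23e-06. Haaland: 1/√f = -1.8 log₁₀[(3.23e-06/3.7)^1.11 + 6.9/1.309e+04] = -1.8 log₁₀[1.88e-07 + 0.000527] = 5.9, so f = 0.02872.
Total minor-loss coefficient ΣK = 2·1.5 + 1·0.49 = 3.49.
ΔP = [f·L/D + ΣK]·(ρV²/2) = [0.02872·688/0.465 + 3.49]·(1780·0.07212²/2) = [42.5 + 3.49]·4.629 = 212.9 Pa.
ΔP = 212.9 Pa = 0.213 kPa.

ΔP ≈ 0.213 kPa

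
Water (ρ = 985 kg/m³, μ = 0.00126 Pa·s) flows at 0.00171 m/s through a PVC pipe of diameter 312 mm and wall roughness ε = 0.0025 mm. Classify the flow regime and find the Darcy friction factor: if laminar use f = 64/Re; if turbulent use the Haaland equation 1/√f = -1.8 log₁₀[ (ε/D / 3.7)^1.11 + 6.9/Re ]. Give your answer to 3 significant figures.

Re = ρVD/μ = 985·0.00171·0.312/0.00126 = 417.1.
Re < 2300 → laminar, so f = 64/Re = 0.1534 (roughness is irrelevant in laminar flow).

f ≈ 0.153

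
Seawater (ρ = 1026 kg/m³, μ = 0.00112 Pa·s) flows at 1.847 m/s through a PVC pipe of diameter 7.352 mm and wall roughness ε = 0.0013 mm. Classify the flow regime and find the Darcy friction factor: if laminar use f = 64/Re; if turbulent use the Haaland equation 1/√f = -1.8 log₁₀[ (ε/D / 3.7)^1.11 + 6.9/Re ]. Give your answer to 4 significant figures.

Re = ρVD/μ = 1026·1.847·0.007352/0.00112 = 1.244e+04.
Re > 4000 → turbulent. ε/D = 1.3e-06/0.007352 = 0.000177; Haaland: 1/√f = -1.8 log₁₀[1.6e-05 + 0.000555] = 5.838, so f = 0.02934.

f ≈ 0.02934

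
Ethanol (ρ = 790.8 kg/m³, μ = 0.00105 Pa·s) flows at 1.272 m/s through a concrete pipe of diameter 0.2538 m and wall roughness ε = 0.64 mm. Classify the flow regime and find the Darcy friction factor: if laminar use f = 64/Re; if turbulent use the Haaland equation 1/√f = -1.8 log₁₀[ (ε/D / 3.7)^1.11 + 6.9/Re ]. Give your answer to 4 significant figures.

Re = ρVD/μ = 790.8·1.272·0.2538/0.00105 = 2.431e+05.
Re > 4000 → turbulent. ε/D = 0.00064/0.2538 = 0.00252; Haaland: 1/√f = -1.8 log₁₀[0.000306 + 2.84e-05] = 6.257, so f = 0.02554.

f ≈ 0.02554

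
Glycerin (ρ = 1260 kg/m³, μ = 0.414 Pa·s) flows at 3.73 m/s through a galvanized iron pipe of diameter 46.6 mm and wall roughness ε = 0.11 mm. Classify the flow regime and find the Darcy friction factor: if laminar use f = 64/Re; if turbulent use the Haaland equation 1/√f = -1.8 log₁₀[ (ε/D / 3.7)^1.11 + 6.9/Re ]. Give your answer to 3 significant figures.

f ≈ 0.121

Re = ρVD/μ = 1260·3.73·0.0466/0.414 = 529.
Re < 2300 → laminar, so f = 64/Re = 0.121 (roughness is irrelevant in laminar flow).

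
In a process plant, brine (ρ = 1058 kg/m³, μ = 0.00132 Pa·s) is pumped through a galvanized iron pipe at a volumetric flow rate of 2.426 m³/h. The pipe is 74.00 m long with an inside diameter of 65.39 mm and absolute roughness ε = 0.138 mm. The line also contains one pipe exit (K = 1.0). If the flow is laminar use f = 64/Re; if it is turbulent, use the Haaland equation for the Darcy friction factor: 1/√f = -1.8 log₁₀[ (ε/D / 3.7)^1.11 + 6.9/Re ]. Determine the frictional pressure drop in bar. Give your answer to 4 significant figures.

ΔP ≈ 0.008251 bar

Q = 2.426 m³/h = 2.426/3600 = 0.0006739 m³/s.
Cross-sectional area A = πD²/4 = π(0.06539)²/4 = 0.003358 m²; mean velocity V = Q/A = 0.0006739/0.003358 = 0.2007 m/s.
Reynolds number Re = ρVD/μ = 1058 · 0.2007 · 0.06539 / 0.00132 = 1.052e+04.
Re > 4000 → turbulent. Relative roughness ε/D = 0.000138/0.06539 = 0.00211. Haaland: 1/√f = -1.8 log₁₀[(0.00211/3.7)^1.11 + 6.9/1.052e+04] = -1.8 log₁₀[0.000251 + 0.000656] = 5.476, so f = 0.03334.
Total minor-loss coefficient ΣK = 1·1 = 1.
ΔP = [f·L/D + ΣK]·(ρV²/2) = [0.03334·74/0.06539 + 1]·(1058·0.2007²/2) = [37.73 + 1]·21.3 = 825.1 Pa.
ΔP = 825.1 Pa = 0.008251 bar.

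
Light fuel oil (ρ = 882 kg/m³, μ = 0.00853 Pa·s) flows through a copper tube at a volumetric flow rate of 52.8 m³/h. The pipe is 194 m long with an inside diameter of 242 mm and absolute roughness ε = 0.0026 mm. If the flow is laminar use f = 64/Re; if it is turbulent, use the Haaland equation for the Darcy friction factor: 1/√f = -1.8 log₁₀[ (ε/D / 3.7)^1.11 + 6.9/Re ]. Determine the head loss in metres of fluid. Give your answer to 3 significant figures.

Q = 52.8 m³/h = 52.8/3600 = 0.01467 m³/s.
Cross-sectional area A = πD²/4 = π(0.242)²/4 = 0.046 m²; mean velocity V = Q/A = 0.01467/0.046 = 0.3189 m/s.
Reynolds number Re = ρVD/μ = 882 · 0.3189 · 0.242 / 0.00853 = 7979.
Re > 4000 → turbulent. Relative roughness ε/D = 2.6e-06/0.242 = 1.07e-05. Haaland: 1/√f = -1.8 log₁₀[(1.07e-05/3.7)^1.11 + 6.9/7979] = -1.8 log₁₀[7.14e-07 + 0.000865] = 5.513, so f = 0.0329.
Darcy-Weisbach: ΔP = f(L/D)(ρV²/2) = 0.0329·(194/0.242)·(882·0.3189²/2) = 0.0329·801.7·44.84 = 1183 Pa.
Head loss h_f = ΔP/(ρg) = 1183/(882·9.81) = 0.137 m.

h_f ≈ 0.137 m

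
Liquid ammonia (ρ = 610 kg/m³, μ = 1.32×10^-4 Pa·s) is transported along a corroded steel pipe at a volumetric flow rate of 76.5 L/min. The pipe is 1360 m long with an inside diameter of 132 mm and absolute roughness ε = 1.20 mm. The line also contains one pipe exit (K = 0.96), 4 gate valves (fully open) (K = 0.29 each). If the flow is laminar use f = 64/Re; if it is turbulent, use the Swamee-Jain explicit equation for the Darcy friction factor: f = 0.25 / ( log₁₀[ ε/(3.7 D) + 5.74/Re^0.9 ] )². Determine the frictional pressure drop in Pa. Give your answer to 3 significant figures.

Q = 76.5 L/min = 76.5/60000 = 0.001275 m³/s.
Cross-sectional area A = πD²/4 = π(0.132)²/4 = 0.01368 m²; mean velocity V = Q/A = 0.001275/0.01368 = 0.09317 m/s.
Reynolds number Re = ρVD/μ = 610 · 0.09317 · 0.132 / 0.000132 = 5.683e+04.
Re > 4000 → turbulent. Relative roughness ε/D = 0.0012/0.132 = 0.00909. Swamee-Jain: f = 0.25/(log₁₀[0.00909/3.7 + 5.74/5.683e+04^0.9])² = 0.25/(log₁₀[0.00246 + 0.000302])² = 0.25/(-2.559)² = 0.03817.
Total minor-loss coefficient ΣK = 1·0.96 + 4·0.29 = 2.12.
ΔP = [f·L/D + ΣK]·(ρV²/2) = [0.03817·1360/0.132 + 2.12]·(610·0.09317²/2) = [393.3 + 2.12]·2.648 = 1047 Pa.

ΔP ≈ 1050 Pa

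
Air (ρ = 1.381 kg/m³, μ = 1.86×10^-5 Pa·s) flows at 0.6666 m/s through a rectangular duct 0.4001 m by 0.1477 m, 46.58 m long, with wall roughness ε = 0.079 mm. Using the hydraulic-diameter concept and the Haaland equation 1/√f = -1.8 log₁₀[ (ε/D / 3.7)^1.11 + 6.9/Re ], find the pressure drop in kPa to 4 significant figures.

ΔP ≈ 0.002039 kPa

Hydraulic diameter D_h = 4A/P = 4·(0.4001·0.1477)/(2·(0.4001+0.1477)) = 0.2364/1.096 = 0.2158 m.
Re = ρVD_h/μ = 1.381·0.6666·0.2158/1.86e-05 = 1.068e+04.
ε/D_h = 7.9e-05/0.2158 = 0.000366; Haaland gives 1/√f = -1.8 log₁₀[3.59e-05+0.000646] = 5.699, so f = 0.03079.
ΔP = f(L/D_h)(ρV²/2) = 0.03079·46.58/0.2158·0.3068 = 2.039 Pa.
ΔP = 0.002039 kPa.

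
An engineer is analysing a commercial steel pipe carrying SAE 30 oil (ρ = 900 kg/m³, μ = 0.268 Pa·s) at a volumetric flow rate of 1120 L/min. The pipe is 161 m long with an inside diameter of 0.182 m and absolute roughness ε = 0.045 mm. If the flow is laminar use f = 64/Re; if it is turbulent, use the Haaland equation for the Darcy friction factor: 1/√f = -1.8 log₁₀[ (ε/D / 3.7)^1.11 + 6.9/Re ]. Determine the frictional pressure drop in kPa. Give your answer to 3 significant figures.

ΔP ≈ 29.9 kPa

Q = 1120 L/min = 1120/60000 = 0.01867 m³/s.
Cross-sectional area A = πD²/4 = π(0.182)²/4 = 0.02602 m²; mean velocity V = Q/A = 0.01867/0.02602 = 0.7175 m/s.
Reynolds number Re = ρVD/μ = 900 · 0.7175 · 0.182 / 0.268 = 438.5.
Re < 2300 → laminar flow, so f = 64/Re = 64/438.5 = 0.1459 (the turbulent correlation is not needed).
Darcy-Weisbach: ΔP = f(L/D)(ρV²/2) = 0.1459·(161/0.182)·(900·0.7175²/2) = 0.1459·884.6·231.7 = 2.991e+04 Pa.
ΔP = 2.991e+04 Pa = 29.9 kPa.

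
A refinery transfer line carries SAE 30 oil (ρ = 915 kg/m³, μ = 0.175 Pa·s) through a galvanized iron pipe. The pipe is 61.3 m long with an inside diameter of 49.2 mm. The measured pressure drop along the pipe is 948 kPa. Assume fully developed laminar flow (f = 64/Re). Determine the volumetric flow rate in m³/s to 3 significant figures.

Q ≈ 0.0127 m³/s

For laminar flow, f = 64/Re with Re = ρVD/μ, so Darcy-Weisbach reduces to ΔP = 32μLV/D². Solving for V: V = ΔP·D²/(32μL) = 9.48e+05·(0.0492)²/(32·0.175·61.3) = 6.685 m/s.
Check: Re = ρVD/μ = 915·6.685·0.0492/0.175 = 1720 < 2300, so the laminar assumption holds.
Q = V·A = 6.685·(π/4·0.0492²) = 0.01271 m³/s = 0.0127 m³/s.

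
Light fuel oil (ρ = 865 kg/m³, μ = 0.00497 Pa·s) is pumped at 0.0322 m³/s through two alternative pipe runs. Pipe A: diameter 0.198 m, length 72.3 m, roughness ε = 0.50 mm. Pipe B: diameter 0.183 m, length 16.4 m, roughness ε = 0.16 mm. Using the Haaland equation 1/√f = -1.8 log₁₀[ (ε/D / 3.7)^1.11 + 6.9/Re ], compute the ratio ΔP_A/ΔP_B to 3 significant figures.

Pipe A: V = Q/A = 0.0322/0.03079 = 1.046 m/s; Re = 3.604e+04; ε/D = 0.00253; Haaland → f = 0.02829; ΔP_A = f(L/D)(ρV²/2) = 4886 Pa.
Pipe B: V = Q/A = 0.0322/0.0263 = 1.224 m/s; Re = 3.899e+04; ε/D = 0.000874; Haaland → f = 0.02426; ΔP_B = f(L/D)(ρV²/2) = 1409 Pa.
ΔP_A/ΔP_B = 4886/1409 = 3.47.

ΔP_A/ΔP_B ≈ 3.47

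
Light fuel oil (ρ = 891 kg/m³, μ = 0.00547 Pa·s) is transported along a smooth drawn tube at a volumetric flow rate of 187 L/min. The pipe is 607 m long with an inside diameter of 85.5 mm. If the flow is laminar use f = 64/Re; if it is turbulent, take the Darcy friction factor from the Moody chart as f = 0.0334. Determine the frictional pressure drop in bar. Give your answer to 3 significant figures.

ΔP ≈ 0.311 bar

Q = 187 L/min = 187/60000 = 0.003117 m³/s.
Cross-sectional area A = πD²/4 = π(0.0855)²/4 = 0.005741 m²; mean velocity V = Q/A = 0.003117/0.005741 = 0.5428 m/s.
Reynolds number Re = ρVD/μ = 891 · 0.5428 · 0.0855 / 0.00547 = 7560.
Re > 4000 → turbulent; use the Moody-chart value f = 0.0334.
Darcy-Weisbach: ΔP = f(L/D)(ρV²/2) = 0.0334·(607/0.0855)·(891·0.5428²/2) = 0.0334·7099·131.3 = 3.113e+04 Pa.
ΔP = 3.113e+04 Pa = 0.311 bar.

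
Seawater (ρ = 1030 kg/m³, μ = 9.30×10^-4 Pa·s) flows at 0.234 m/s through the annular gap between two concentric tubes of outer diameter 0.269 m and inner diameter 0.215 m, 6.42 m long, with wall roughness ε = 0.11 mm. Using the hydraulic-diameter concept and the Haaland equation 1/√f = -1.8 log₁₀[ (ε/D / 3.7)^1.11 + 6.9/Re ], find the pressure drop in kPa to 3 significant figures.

Hydraulic diameter D_h = 4A/P = D_o - D_i = 0.269 - 0.215 = 0.054 m.
Re = ρVD_h/μ = 1030·0.234·0.054/0.00093 = 1.399e+04.
ε/D_h = 0.00011/0.054 = 0.00204; Haaland gives 1/√f = -1.8 log₁₀[0.000241+0.000493] = 5.642, so f = 0.03142.
ΔP = f(L/D_h)(ρV²/2) = 0.03142·6.42/0.054·28.2 = 105.3 Pa.
ΔP = 0.105 kPa.

ΔP ≈ 0.105 kPa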